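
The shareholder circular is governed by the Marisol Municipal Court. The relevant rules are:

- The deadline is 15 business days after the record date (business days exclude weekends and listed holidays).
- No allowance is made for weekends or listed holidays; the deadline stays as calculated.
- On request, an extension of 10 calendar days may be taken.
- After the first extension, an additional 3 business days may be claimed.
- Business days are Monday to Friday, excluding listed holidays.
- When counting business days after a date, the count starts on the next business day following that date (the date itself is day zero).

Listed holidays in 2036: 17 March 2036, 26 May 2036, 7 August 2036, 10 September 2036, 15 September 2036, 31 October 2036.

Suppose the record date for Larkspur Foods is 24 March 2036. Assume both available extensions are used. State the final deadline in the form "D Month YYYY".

29 April 2036

15 business days after 24 March 2036, excluding weekends and holidays, is 14 April 2036.
14 April 2036 is a Monday; no weekend or holiday adjustment applies.
The 10-calendar-day extension moves the deadline from 14 April 2036 to 24 April 2036.
24 April 2036 is a Thursday; no weekend or holiday adjustment applies.
Counting 3 further business days from 24 April 2036 reaches 29 April 2036.
29 April 2036 is a Tuesday; no weekend or holiday adjustment applies.
So the filing is due 29 April 2036.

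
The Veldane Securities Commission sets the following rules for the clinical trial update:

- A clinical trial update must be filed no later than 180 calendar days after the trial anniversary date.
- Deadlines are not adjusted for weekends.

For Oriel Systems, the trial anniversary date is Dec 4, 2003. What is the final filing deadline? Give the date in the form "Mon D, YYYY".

Jun 1, 2004

Trigger date Dec 4, 2003 + 180 calendar days = Jun 1, 2004.
Jun 1, 2004 falls on a Tuesday. The rules make no weekend/holiday allowance, so it remains Jun 1, 2004.
So the filing is due Jun 1, 2004.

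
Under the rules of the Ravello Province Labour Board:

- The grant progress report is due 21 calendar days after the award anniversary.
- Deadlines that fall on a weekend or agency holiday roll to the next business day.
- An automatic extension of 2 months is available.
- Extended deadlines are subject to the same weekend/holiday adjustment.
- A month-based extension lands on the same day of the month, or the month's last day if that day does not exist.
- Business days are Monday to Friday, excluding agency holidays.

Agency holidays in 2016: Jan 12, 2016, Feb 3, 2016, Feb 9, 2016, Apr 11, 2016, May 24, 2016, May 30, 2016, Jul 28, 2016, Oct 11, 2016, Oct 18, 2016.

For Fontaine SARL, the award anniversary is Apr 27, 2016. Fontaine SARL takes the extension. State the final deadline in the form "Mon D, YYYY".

21 calendar days after Apr 27, 2016 is May 18, 2016.
May 18, 2016 is a Wednesday and not a listed holiday, so it stands.
The 2 months extension carries May 18, 2016 to Jul 18, 2016.
Jul 18, 2016 is a Monday and not a listed holiday, so it stands.
So the filing is due Jul 18, 2016.

Jul 18, 2016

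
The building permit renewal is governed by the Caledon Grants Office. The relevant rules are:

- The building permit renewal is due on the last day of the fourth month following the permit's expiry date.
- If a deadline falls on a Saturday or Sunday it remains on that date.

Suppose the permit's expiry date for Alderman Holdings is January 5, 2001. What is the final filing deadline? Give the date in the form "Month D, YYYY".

May 31, 2001

4 months after January 5, 2001 is May 2001; that month ends on May 31, 2001.
May 31, 2001 falls on a Thursday. The rules make no weekend/holiday allowance, so it remains May 31, 2001.
Final deadline: May 31, 2001.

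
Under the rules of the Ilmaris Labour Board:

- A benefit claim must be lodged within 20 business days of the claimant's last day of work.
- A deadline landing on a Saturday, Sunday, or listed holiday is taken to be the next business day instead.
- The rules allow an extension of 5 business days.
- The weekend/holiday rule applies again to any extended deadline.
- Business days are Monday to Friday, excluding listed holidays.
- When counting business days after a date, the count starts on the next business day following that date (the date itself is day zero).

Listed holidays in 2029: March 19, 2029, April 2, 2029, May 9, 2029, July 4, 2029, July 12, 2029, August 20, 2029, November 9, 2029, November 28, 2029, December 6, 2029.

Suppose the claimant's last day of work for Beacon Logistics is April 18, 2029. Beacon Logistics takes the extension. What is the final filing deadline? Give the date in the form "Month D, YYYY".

Counting 20 business days after April 18, 2029 (skipping weekends and listed holidays) reaches May 17, 2029.
May 17, 2029 (Thursday) is already a business day.
The 5-business-day extension runs from May 17, 2029 to May 24, 2029.
May 24, 2029 is a Thursday and not a listed holiday, so it stands.
The final due date is May 24, 2029.

May 24, 2029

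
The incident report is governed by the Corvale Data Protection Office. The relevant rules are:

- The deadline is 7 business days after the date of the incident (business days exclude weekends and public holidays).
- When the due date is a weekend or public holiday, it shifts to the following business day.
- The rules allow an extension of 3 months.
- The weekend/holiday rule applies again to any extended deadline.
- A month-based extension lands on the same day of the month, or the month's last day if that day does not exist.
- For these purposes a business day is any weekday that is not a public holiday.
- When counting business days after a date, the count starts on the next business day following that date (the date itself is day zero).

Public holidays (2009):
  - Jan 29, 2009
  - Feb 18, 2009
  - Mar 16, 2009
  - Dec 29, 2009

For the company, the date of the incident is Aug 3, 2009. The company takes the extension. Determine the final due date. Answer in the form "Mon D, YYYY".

Starting the day after Aug 3, 2009 and counting 7 business days lands on Aug 12, 2009.
Since Aug 12, 2009 is a Wednesday and not a holiday, the date is unchanged.
Applying the 3 months extension: 3 months after Aug 12, 2009 is Nov 12, 2009.
Nov 12, 2009 falls on a Thursday, which is a business day, so no adjustment is needed.
Final deadline: Nov 12, 2009.

Nov 12, 2009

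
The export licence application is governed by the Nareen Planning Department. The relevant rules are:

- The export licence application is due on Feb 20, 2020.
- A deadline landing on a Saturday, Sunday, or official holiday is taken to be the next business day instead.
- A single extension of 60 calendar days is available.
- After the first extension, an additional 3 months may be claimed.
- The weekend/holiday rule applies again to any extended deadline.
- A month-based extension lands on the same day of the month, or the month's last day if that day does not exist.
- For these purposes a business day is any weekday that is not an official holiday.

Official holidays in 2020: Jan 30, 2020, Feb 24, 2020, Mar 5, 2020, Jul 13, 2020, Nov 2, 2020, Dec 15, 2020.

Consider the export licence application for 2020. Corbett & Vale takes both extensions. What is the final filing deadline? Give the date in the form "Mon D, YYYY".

The stated deadline is Feb 20, 2020.
Feb 20, 2020 falls on a Thursday, which is a business day, so no adjustment is needed.
With the 60-day extension, Feb 20, 2020 becomes Apr 20, 2020.
Since Apr 20, 2020 is a Monday and not a holiday, the date is unchanged.
The 3 months extension carries Apr 20, 2020 to Jul 20, 2020.
Jul 20, 2020 (Monday) is already a business day.
The final due date is Jul 20, 2020.

Jul 20, 2020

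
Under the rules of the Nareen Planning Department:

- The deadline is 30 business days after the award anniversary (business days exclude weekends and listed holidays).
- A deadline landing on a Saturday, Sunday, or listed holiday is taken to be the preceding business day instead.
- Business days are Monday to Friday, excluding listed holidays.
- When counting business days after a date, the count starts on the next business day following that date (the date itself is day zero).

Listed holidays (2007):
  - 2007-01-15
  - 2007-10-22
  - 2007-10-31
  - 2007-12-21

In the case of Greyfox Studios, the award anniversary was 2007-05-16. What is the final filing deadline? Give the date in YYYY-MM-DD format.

Starting the day after 2007-05-16 and counting 30 business days lands on 2007-06-27.
2007-06-27 is a Wednesday and not a listed holiday, so it stands.
The final due date is 2007-06-27.

2007-06-27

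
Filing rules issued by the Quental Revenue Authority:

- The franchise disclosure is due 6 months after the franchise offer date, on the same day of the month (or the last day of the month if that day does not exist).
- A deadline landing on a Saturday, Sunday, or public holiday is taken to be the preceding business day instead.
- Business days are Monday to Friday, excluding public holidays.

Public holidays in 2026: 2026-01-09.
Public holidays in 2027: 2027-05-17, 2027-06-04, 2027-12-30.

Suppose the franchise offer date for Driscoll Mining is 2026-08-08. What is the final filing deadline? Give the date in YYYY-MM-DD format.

Moving 6 months forward from 2026-08-08 on the corresponding day gives 2027-02-08.
Since 2027-02-08 is a Monday and not a holiday, the date is unchanged.
Deadline: 2027-02-08.

2027-02-08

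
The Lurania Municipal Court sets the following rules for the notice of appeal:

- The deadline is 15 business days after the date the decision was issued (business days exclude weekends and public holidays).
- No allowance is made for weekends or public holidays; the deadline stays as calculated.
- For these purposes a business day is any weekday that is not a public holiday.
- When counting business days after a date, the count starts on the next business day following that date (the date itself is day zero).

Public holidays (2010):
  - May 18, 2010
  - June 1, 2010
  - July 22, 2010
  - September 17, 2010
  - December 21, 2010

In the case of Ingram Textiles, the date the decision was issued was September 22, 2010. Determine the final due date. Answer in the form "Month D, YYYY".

October 13, 2010

Counting 15 business days after September 22, 2010 (skipping weekends and listed holidays) reaches October 13, 2010.
No adjustment is made for weekends or holidays, so October 13, 2010 stands.
The final due date is October 13, 2010.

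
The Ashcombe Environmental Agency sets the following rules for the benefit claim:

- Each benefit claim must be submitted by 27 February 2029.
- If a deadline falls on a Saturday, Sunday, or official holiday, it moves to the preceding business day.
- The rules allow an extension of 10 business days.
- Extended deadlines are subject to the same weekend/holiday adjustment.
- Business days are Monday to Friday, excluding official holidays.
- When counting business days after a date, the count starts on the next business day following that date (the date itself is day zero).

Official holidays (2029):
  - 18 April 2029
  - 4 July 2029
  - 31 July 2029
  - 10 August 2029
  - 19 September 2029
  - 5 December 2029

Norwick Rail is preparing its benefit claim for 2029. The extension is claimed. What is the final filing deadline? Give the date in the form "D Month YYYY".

Start from the fixed due date, 27 February 2029.
27 February 2029 (Tuesday) is already a business day.
Counting 10 further business days from 27 February 2029 reaches 13 March 2029.
Since 13 March 2029 is a Tuesday and not a holiday, the date is unchanged.
So the filing is due 13 March 2029.

13 March 2029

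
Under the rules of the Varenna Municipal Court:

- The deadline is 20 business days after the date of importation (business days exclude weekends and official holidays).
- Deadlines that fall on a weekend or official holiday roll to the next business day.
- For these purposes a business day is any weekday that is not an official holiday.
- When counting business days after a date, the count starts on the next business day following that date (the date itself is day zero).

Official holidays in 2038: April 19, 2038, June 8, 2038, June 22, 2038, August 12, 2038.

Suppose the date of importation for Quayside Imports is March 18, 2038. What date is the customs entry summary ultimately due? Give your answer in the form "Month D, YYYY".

Starting the day after March 18, 2038 and counting 20 business days lands on April 15, 2038.
Since April 15, 2038 is a Thursday and not a holiday, the date is unchanged.
Deadline: April 15, 2038.

April 15, 2038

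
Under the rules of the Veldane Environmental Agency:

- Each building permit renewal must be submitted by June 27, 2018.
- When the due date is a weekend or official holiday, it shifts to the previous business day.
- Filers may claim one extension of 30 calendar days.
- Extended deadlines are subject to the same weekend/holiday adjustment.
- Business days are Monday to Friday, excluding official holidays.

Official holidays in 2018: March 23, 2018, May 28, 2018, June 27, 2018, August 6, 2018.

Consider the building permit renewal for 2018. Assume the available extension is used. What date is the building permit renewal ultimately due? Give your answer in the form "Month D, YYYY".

Start from the fixed due date, June 27, 2018.
June 27, 2018 is a listed holiday; the preceding business day is June 26, 2018 (Tuesday).
Applying the 30-calendar-day extension: June 26, 2018 + 30 days = July 26, 2018.
July 26, 2018 (Thursday) is already a business day.
So the filing is due July 26, 2018.

July 26, 2018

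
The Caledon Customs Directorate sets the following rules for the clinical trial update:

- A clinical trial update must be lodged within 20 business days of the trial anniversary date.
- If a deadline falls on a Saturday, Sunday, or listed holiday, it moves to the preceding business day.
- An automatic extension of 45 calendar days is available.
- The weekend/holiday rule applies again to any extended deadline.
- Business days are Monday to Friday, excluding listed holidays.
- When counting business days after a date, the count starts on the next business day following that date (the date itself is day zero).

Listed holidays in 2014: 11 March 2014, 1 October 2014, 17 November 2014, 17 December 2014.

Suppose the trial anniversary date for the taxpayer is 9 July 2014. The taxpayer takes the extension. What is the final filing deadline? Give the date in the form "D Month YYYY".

19 September 2014

Counting 20 business days after 9 July 2014 (skipping weekends and listed holidays) reaches 6 August 2014.
Since 6 August 2014 is a Wednesday and not a holiday, the date is unchanged.
Add the 45 calendar-day extension to 6 August 2014: 20 September 2014.
20 September 2014 falls on a Saturday. Rolling to the preceding business day gives 19 September 2014, a Friday.
So the filing is due 19 September 2014.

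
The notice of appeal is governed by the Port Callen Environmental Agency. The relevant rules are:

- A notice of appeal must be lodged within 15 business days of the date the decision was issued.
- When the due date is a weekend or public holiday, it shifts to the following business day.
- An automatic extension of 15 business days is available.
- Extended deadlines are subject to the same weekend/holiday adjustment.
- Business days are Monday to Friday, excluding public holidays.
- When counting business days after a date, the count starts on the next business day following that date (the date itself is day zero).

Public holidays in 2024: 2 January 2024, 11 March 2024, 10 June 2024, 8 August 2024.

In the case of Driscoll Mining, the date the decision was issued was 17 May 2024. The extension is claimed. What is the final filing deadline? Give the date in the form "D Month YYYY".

Starting the day after 17 May 2024 and counting 15 business days lands on 7 June 2024.
7 June 2024 falls on a Friday, which is a business day, so no adjustment is needed.
Applying the 15-business-day extension: 15 business days after 7 June 2024 is 1 July 2024.
Since 1 July 2024 is a Monday and not a holiday, the date is unchanged.
Final deadline: 1 July 2024.

1 July 2024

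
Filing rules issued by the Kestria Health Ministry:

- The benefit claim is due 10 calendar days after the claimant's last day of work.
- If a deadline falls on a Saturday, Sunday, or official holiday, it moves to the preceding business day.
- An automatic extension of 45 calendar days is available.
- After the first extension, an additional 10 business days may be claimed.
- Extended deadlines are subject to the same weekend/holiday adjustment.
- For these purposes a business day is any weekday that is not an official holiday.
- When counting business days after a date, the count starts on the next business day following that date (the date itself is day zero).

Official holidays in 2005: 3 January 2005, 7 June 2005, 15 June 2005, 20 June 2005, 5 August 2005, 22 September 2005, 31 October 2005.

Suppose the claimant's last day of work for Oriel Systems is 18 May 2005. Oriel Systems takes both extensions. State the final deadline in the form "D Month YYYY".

25 July 2005

Adding 10 calendar days to 18 May 2005 gives 28 May 2005.
Because 28 May 2005 is a Saturday, the deadline becomes 27 May 2005 (Friday).
The 45-calendar-day extension moves the deadline from 27 May 2005 to 11 July 2005.
11 July 2005 (Monday) is already a business day.
Applying the 10-business-day extension: 10 business days after 11 July 2005 is 25 July 2005.
25 July 2005 (Monday) is already a business day.
Final deadline: 25 July 2005.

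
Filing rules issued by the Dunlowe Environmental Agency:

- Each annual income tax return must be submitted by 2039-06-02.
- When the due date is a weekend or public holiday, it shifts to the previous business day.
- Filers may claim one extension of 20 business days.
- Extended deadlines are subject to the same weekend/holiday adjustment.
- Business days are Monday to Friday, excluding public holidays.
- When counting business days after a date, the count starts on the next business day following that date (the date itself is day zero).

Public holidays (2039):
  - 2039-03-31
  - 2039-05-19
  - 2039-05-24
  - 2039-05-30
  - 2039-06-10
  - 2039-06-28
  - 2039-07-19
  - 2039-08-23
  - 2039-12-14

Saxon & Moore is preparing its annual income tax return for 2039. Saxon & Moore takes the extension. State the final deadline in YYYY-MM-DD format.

Start from the fixed due date, 2039-06-02.
2039-06-02 (Thursday) is already a business day.
The 20-business-day extension runs from 2039-06-02 to 2039-07-04.
2039-07-04 is a Monday and not a listed holiday, so it stands.
Final deadline: 2039-07-04.

2039-07-04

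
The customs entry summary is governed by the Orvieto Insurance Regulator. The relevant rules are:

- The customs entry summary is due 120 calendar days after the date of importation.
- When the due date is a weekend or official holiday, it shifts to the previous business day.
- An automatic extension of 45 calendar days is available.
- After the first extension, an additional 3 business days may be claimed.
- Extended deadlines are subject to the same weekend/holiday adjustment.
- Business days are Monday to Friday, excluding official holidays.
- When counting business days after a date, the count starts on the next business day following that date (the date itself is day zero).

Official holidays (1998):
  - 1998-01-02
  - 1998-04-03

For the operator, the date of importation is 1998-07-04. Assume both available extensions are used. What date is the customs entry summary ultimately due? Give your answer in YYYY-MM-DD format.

1998-12-17

Trigger date 1998-07-04 + 120 calendar days = 1998-11-01.
1998-11-01 is a Sunday; the preceding business day is 1998-10-30 (Friday).
Add the 45 calendar-day extension to 1998-10-30: 1998-12-14.
1998-12-14 (Monday) is already a business day.
Counting 3 further business days from 1998-12-14 reaches 1998-12-17.
Since 1998-12-17 is a Thursday and not a holiday, the date is unchanged.
So the filing is due 1998-12-17.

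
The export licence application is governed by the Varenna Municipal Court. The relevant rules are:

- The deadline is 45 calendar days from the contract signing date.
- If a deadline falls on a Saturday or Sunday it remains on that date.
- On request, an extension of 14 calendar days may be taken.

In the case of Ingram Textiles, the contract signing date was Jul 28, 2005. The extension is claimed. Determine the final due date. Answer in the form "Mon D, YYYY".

Sep 25, 2005

From Jul 28, 2005, 45 calendar days later is Sep 11, 2005.
No adjustment is made for weekends or holidays, so Sep 11, 2005 stands.
The 14-calendar-day extension moves the deadline from Sep 11, 2005 to Sep 25, 2005.
Sep 25, 2005 is a Sunday; no weekend or holiday adjustment applies.
Deadline: Sep 25, 2005.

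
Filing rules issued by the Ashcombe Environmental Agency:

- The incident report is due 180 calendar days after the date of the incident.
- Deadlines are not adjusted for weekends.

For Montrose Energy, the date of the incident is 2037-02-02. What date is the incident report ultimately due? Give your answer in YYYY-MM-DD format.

180 calendar days after 2037-02-02 is 2037-08-01.
No adjustment is made for weekends or holidays, so 2037-08-01 stands.
So the filing is due 2037-08-01.

2037-08-01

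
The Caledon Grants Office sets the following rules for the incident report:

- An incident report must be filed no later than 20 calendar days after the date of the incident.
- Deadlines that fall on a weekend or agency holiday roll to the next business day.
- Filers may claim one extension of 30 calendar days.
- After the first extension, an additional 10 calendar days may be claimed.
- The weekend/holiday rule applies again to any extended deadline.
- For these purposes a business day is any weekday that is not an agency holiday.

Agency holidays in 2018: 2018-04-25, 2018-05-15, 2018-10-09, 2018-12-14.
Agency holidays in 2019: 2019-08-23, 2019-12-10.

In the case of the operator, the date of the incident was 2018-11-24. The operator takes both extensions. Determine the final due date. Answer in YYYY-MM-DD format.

2019-01-28

Trigger date 2018-11-24 + 20 calendar days = 2018-12-14.
2018-12-14 falls on a listed holiday. Rolling to the next business day gives 2018-12-17, a Monday.
Applying the 30-calendar-day extension: 2018-12-17 + 30 days = 2019-01-16.
2019-01-16 falls on a Wednesday, which is a business day, so no adjustment is needed.
Add the 10 calendar-day extension to 2019-01-16: 2019-01-26.
2019-01-26 is a Saturday; the next business day is 2019-01-28 (Monday).
Deadline: 2019-01-28.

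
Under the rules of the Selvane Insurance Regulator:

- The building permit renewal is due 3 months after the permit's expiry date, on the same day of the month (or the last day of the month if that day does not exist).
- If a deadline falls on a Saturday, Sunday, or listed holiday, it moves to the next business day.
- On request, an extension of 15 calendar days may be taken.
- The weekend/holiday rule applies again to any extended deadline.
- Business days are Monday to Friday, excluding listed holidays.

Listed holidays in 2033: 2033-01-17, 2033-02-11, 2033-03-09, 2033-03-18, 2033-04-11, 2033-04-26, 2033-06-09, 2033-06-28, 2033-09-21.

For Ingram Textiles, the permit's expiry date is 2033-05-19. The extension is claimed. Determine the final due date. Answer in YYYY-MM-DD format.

3 months from 2033-05-19 is 2033-08-19.
2033-08-19 falls on a Friday, which is a business day, so no adjustment is needed.
With the 15-day extension, 2033-08-19 becomes 2033-09-03.
Because 2033-09-03 is a Saturday, the deadline becomes 2033-09-05 (Monday).
Final deadline: 2033-09-05.

2033-09-05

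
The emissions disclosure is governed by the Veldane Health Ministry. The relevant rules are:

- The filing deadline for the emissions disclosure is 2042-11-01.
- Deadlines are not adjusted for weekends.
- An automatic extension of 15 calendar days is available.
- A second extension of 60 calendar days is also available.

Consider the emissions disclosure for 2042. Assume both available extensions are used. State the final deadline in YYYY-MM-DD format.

Start from the fixed due date, 2042-11-01.
No adjustment is made for weekends or holidays, so 2042-11-01 stands.
With the 15-day extension, 2042-11-01 becomes 2042-11-16.
No adjustment is made for weekends or holidays, so 2042-11-16 stands.
Applying the 60-calendar-day extension: 2042-11-16 + 60 days = 2043-01-15.
2043-01-15 falls on a Thursday. The rules make no weekend/holiday allowance, so it remains 2043-01-15.
The final due date is 2043-01-15.

2043-01-15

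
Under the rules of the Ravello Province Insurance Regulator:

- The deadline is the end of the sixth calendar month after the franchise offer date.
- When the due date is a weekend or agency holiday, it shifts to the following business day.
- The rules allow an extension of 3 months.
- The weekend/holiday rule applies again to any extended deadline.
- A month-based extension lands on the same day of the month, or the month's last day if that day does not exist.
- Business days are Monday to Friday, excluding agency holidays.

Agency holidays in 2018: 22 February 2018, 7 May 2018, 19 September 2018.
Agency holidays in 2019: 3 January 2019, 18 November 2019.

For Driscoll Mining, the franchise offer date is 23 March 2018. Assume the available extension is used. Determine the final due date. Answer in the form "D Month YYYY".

1 January 2019

The sixth month after 23 March 2018 is September 2018, whose last day is 30 September 2018.
30 September 2018 is a Sunday, so it moves to the next business day, 1 October 2018 (Monday).
The 3 months extension carries 1 October 2018 to 1 January 2019.
Since 1 January 2019 is a Tuesday and not a holiday, the date is unchanged.
So the filing is due 1 January 2019.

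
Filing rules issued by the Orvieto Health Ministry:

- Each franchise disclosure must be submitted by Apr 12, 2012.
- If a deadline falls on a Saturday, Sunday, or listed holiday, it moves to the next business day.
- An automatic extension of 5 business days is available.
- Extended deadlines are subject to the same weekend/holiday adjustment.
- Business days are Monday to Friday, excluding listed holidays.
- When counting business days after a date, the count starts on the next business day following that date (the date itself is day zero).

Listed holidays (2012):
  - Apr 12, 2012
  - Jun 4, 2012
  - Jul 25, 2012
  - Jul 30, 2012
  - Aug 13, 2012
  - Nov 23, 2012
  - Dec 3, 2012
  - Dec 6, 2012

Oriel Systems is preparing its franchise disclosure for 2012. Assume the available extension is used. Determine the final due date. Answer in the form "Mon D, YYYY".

Start from the fixed due date, Apr 12, 2012.
Apr 12, 2012 falls on a listed holiday. Rolling to the next business day gives Apr 13, 2012, a Friday.
The 5-business-day extension runs from Apr 13, 2012 to Apr 20, 2012.
Apr 20, 2012 falls on a Friday, which is a business day, so no adjustment is needed.
The final due date is Apr 20, 2012.

Apr 20, 2012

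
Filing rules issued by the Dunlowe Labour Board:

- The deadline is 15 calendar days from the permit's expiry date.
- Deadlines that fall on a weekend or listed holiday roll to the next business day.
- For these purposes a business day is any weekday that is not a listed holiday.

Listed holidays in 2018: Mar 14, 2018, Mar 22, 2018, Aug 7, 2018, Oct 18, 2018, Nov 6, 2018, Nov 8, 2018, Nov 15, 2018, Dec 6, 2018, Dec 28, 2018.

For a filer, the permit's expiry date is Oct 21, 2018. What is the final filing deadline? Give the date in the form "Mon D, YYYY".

Nov 5, 2018

From Oct 21, 2018, 15 calendar days later is Nov 5, 2018.
Nov 5, 2018 is a Monday and not a listed holiday, so it stands.
So the filing is due Nov 5, 2018.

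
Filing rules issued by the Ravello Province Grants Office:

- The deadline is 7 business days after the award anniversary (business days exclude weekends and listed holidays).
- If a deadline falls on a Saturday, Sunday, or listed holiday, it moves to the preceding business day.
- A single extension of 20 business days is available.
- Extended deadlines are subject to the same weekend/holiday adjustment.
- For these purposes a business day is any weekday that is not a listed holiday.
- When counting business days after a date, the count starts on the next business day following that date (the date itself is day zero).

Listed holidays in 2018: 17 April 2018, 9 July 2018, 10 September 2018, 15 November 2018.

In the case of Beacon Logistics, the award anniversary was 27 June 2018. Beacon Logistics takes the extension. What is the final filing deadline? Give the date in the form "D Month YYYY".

6 August 2018

Starting the day after 27 June 2018 and counting 7 business days lands on 6 July 2018.
6 July 2018 is a Friday and not a listed holiday, so it stands.
Applying the 20-business-day extension: 20 business days after 6 July 2018 is 6 August 2018.
6 August 2018 is a Monday and not a listed holiday, so it stands.
So the filing is due 6 August 2018.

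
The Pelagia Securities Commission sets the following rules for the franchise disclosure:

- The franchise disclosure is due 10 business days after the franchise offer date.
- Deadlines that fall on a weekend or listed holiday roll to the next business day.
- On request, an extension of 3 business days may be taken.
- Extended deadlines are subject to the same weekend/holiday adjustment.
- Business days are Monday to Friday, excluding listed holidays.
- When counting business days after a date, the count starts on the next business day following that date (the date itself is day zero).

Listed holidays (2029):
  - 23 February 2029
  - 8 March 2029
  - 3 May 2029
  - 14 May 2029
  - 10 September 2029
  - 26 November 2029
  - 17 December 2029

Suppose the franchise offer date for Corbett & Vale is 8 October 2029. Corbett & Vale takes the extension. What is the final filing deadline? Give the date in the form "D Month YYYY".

25 October 2029

Counting 10 business days after 8 October 2029 (skipping weekends and listed holidays) reaches 22 October 2029.
22 October 2029 is a Monday and not a listed holiday, so it stands.
Applying the 3-business-day extension: 3 business days after 22 October 2029 is 25 October 2029.
25 October 2029 (Thursday) is already a business day.
So the filing is due 25 October 2029.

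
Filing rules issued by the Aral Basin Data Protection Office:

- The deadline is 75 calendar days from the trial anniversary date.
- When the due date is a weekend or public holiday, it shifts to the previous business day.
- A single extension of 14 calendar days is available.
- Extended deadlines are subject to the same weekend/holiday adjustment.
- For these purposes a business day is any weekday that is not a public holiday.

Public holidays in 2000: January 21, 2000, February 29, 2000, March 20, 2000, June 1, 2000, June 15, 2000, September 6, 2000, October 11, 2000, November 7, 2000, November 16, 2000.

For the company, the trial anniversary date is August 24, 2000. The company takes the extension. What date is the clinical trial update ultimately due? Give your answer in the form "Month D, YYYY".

November 20, 2000

From August 24, 2000, 75 calendar days later is November 7, 2000.
November 7, 2000 falls on a listed holiday. Rolling to the preceding business day gives November 6, 2000, a Monday.
Add the 14 calendar-day extension to November 6, 2000: November 20, 2000.
Since November 20, 2000 is a Monday and not a holiday, the date is unchanged.
Final deadline: November 20, 2000.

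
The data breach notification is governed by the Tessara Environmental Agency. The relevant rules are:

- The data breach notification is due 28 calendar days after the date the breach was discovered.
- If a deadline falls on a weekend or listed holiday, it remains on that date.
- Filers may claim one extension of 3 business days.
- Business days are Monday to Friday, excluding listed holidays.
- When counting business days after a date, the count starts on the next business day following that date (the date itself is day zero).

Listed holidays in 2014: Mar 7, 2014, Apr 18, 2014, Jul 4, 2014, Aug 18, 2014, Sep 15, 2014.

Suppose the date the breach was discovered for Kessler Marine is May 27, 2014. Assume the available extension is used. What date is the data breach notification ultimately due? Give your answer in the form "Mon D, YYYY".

From May 27, 2014, 28 calendar days later is Jun 24, 2014.
No adjustment is made for weekends or holidays, so Jun 24, 2014 stands.
Applying the 3-business-day extension: 3 business days after Jun 24, 2014 is Jun 27, 2014.
Jun 27, 2014 is a Friday; no weekend or holiday adjustment applies.
Final deadline: Jun 27, 2014.

Jun 27, 2014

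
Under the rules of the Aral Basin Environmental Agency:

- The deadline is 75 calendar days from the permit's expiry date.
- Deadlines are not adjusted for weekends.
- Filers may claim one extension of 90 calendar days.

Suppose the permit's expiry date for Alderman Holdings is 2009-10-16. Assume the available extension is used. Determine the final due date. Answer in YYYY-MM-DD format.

Trigger date 2009-10-16 + 75 calendar days = 2009-12-30.
2009-12-30 is a Wednesday; no weekend or holiday adjustment applies.
The 90-calendar-day extension moves the deadline from 2009-12-30 to 2010-03-30.
No adjustment is made for weekends or holidays, so 2010-03-30 stands.
The final due date is 2010-03-30.

2010-03-30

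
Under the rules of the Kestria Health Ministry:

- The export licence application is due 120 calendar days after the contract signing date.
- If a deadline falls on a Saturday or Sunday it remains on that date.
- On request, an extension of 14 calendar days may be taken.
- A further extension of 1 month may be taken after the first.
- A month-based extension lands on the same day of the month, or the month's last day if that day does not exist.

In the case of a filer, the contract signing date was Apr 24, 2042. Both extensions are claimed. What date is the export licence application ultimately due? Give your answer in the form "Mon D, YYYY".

Adding 120 calendar days to Apr 24, 2042 gives Aug 22, 2042.
No adjustment is made for weekends or holidays, so Aug 22, 2042 stands.
Add the 14 calendar-day extension to Aug 22, 2042: Sep 5, 2042.
No adjustment is made for weekends or holidays, so Sep 5, 2042 stands.
The 1 month extension carries Sep 5, 2042 to Oct 5, 2042.
Oct 5, 2042 is a Sunday; no weekend or holiday adjustment applies.
The final due date is Oct 5, 2042.

Oct 5, 2042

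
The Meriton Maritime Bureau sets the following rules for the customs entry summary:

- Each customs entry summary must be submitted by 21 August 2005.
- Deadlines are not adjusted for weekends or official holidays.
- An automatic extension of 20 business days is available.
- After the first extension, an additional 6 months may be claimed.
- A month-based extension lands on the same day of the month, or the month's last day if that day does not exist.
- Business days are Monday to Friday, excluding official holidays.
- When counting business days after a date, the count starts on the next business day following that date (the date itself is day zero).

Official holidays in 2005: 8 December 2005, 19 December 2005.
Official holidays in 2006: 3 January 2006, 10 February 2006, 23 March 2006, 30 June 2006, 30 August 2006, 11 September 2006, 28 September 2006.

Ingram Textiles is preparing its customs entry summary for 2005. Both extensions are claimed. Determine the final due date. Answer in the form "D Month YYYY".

The statutory due date is 21 August 2005.
No adjustment is made for weekends or holidays, so 21 August 2005 stands.
Counting 20 further business days from 21 August 2005 reaches 16 September 2005.
No adjustment is made for weekends or holidays, so 16 September 2005 stands.
Applying the 6 months extension: 6 months after 16 September 2005 is 16 March 2006.
No adjustment is made for weekends or holidays, so 16 March 2006 stands.
Final deadline: 16 March 2006.

16 March 2006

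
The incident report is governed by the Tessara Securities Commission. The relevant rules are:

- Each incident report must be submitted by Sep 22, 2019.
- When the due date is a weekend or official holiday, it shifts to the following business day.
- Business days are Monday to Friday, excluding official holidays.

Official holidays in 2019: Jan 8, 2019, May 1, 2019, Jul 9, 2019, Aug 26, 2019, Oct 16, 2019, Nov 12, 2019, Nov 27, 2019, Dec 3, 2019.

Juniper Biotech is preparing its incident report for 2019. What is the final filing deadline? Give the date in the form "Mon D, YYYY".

Start from the fixed due date, Sep 22, 2019.
Sep 22, 2019 is a Sunday; the next business day is Sep 23, 2019 (Monday).
So the filing is due Sep 23, 2019.

Sep 23, 2019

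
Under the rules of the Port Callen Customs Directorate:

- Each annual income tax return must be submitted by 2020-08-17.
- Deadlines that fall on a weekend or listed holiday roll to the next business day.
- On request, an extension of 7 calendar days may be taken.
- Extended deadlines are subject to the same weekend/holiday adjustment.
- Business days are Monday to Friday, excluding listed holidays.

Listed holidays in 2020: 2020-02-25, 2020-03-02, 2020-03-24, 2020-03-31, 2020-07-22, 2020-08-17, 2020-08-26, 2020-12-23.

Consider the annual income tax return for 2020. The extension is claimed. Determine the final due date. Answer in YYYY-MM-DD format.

The stated deadline is 2020-08-17.
2020-08-17 is a listed holiday, so it moves to the next business day, 2020-08-18 (Tuesday).
The 7-calendar-day extension moves the deadline from 2020-08-18 to 2020-08-25.
2020-08-25 (Tuesday) is already a business day.
Deadline: 2020-08-25.

2020-08-25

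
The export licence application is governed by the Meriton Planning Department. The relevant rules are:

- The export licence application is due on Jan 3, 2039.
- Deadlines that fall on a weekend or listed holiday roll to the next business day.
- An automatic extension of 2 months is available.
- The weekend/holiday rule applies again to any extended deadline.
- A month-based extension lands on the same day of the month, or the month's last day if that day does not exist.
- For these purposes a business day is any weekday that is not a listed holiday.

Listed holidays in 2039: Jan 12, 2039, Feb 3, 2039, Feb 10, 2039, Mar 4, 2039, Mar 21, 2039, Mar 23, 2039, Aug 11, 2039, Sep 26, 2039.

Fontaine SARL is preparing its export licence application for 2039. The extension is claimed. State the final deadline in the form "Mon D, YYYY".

Mar 3, 2039

The stated deadline is Jan 3, 2039.
Jan 3, 2039 falls on a Monday, which is a business day, so no adjustment is needed.
Applying the 2 months extension: 2 months after Jan 3, 2039 is Mar 3, 2039.
Since Mar 3, 2039 is a Thursday and not a holiday, the date is unchanged.
Final deadline: Mar 3, 2039.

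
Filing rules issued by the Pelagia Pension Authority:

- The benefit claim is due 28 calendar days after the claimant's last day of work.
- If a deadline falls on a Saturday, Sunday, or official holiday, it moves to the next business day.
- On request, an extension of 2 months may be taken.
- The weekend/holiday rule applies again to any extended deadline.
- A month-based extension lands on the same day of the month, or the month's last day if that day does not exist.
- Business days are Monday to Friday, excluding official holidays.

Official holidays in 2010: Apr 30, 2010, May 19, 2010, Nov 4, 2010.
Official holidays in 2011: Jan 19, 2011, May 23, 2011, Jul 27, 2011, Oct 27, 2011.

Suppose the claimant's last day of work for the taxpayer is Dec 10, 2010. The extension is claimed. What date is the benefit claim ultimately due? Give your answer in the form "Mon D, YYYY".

Mar 7, 2011

28 calendar days after Dec 10, 2010 is Jan 7, 2011.
Jan 7, 2011 (Friday) is already a business day.
Applying the 2 months extension: 2 months after Jan 7, 2011 is Mar 7, 2011.
Mar 7, 2011 is a Monday and not a listed holiday, so it stands.
So the filing is due Mar 7, 2011.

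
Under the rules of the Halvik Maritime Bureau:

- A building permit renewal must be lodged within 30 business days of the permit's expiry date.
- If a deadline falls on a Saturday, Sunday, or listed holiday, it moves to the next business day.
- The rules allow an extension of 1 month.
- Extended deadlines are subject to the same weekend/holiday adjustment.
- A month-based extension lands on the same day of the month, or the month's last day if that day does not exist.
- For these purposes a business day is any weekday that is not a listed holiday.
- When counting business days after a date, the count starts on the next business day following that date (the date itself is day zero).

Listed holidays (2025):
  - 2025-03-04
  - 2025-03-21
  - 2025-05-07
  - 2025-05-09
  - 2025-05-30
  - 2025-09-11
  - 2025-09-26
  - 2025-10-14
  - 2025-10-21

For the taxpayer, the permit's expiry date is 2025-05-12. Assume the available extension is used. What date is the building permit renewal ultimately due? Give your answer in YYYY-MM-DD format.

2025-07-24

Starting the day after 2025-05-12 and counting 30 business days lands on 2025-06-24.
2025-06-24 falls on a Tuesday, which is a business day, so no adjustment is needed.
Applying the 1 month extension: 1 month after 2025-06-24 is 2025-07-24.
Since 2025-07-24 is a Thursday and not a holiday, the date is unchanged.
Deadline: 2025-07-24.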